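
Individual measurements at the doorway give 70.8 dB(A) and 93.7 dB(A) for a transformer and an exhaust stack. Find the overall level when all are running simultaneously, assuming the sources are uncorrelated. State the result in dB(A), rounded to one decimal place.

For uncorrelated sources the intensities add, so convert each level to linear form, sum, and take 10·log₁₀ of the total.
Σ 10^(L/10) = 10^(70.8/10) + 10^(93.7/10) = 2.356e+09.
L_total = 10·log₁₀(2.356e+09) = 93.72 dB(A).

93.7 dB(A)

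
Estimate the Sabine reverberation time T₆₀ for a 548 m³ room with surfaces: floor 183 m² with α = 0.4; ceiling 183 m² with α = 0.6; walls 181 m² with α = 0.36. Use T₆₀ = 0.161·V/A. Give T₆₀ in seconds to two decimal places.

A = Σ Sᵢαᵢ = 183·0.4 + 183·0.6 + 181·0.36 = 248.16 m².
T₆₀ = 0.161 × 548 / 248.16 = 0.356 s.

0.36 s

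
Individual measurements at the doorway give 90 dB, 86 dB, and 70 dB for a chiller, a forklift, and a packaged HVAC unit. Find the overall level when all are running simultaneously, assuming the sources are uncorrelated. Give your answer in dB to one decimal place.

Incoherent sources combine by intensity addition: L_total = 10·log₁₀(Σ 10^(L_i/10)).
Σ 10^(L/10) = 10^(90/10) + 10^(86/10) + 10^(70/10) = 1.408e+09.
L_total = 10·log₁₀(1.408e+09) = 91.49 dB.

91.5 dB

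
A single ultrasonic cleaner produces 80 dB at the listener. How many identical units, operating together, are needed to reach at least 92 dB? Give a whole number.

The shortfall is 92 − 80 = 12.0 dB, and N units add 10·log₁₀ N, so need 10·log₁₀ N ≥ 12.0.
N ≥ 10^(12.0/10) = 15.849, so N = 16.

16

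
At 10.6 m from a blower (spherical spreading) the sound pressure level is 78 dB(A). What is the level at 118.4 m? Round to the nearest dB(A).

Point-source attenuation: ΔL = 20·log₁₀(r₂/r₁) = 20·log₁₀(118.4/10.6) = 20.961 dB.
L₂ = 78 − 20·log₁₀(118.4/10.6) = 78 − 20.961 = 57.04 dB(A).

57 dB(A)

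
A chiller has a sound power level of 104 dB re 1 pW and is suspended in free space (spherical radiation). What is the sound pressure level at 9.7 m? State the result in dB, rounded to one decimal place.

73.3 dB

The power spreads over a sphere of area 4π·r², so L_p = L_w − 10·log₁₀(4π·r²).
4π·r² = 1182 m², 10·log₁₀ of that is 30.728 dB.
L_p = 104 − 30.728 = 73.27 dB.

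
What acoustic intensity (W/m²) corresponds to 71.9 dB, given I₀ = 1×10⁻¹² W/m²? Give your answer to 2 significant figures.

I = I₀·10^(L/10) = 10⁻¹² × 10^(71.9/10) = 10^(-4.810).

1.5e-05 W/m²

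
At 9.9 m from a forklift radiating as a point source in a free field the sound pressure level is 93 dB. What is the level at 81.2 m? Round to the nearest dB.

Spherical spreading from a point source gives a 20·log₁₀(r₂/r₁) drop.
L₂ = 93 − 20·log₁₀(81.2/9.9) = 93 − 18.278 = 74.72 dB.

75 dB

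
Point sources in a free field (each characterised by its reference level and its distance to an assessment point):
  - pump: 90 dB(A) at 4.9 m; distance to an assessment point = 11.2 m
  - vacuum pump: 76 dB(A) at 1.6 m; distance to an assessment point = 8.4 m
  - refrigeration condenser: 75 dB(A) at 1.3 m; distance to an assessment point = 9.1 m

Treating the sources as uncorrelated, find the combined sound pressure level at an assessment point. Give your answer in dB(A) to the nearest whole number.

83 dB(A)

Apply inverse-square spreading to bring every level to the receiver, then sum 10^(L/10).
pump: 90 − 20·log₁₀(11.2/4.9) = 90 − 7.18 = 82.82 dB(A).
vacuum pump: 76 − 20·log₁₀(8.4/1.6) = 76 − 14.40 = 61.60 dB(A).
refrigeration condenser: 75 − 20·log₁₀(9.1/1.3) = 75 − 16.90 = 58.10 dB(A).
Σ 10^(L/10) = 1.935e+08 → L_total = 10·log₁₀(1.935e+08) = 82.87 dB(A).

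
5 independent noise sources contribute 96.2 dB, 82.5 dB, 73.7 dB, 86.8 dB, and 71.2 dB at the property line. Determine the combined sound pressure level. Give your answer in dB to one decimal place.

96.9 dB

For uncorrelated sources the intensities add, so convert each level to linear form, sum, and take 10·log₁₀ of the total.
Σ 10^(L/10) = 10^(96.2/10) + 10^(82.5/10) + 10^(73.7/10) + 10^(86.8/10) + 10^(71.2/10) = 4.862e+09.
L_total = 10·log₁₀(4.862e+09) = 96.87 dB.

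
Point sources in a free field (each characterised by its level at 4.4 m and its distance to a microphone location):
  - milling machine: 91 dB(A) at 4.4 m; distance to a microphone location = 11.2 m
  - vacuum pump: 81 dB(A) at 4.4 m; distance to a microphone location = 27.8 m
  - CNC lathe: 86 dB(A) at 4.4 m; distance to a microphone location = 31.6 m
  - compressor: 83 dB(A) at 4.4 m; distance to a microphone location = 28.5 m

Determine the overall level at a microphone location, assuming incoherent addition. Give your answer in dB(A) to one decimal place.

First find each source's level at the receiver (point-source: −20·log₁₀(r/r_ref)), then combine on an intensity basis.
milling machine: 91 − 20·log₁₀(11.2/4.4) = 91 − 8.12 = 82.88 dB(A).
vacuum pump: 81 − 20·log₁₀(27.8/4.4) = 81 − 16.01 = 64.99 dB(A).
CNC lathe: 86 − 20·log₁₀(31.6/4.4) = 86 − 17.12 = 68.88 dB(A).
compressor: 83 − 20·log₁₀(28.5/4.4) = 83 − 16.23 = 66.77 dB(A).
Σ 10^(L/10) = 2.099e+08 → L_total = 10·log₁₀(2.099e+08) = 83.22 dB(A).

83.2 dB(A)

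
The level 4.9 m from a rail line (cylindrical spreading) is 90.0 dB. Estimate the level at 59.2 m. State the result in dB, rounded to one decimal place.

For a line source, L₂ = L₁ − 10·log₁₀(r₂/r₁).
L₂ = 90.0 − 10·log₁₀(59.2/4.9) = 90.0 − 10.821 = 79.18 dB.

79.2 dB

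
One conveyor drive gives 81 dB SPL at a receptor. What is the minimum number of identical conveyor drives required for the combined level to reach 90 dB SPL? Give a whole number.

8

N identical sources give L₁ + 10·log₁₀ N, so require 10·log₁₀ N ≥ 90 − 81 = 9.0 dB.
N ≥ 10^(9.0/10) = 7.943, so N = 8.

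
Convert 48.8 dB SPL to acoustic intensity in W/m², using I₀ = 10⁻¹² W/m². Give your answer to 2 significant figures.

7.6e-08 W/m²

I = I₀·10^(L/10) = 10⁻¹² × 10^(48.8/10) = 10^(-7.120).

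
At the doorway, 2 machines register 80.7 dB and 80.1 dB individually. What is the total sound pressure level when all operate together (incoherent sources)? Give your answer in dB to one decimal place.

For uncorrelated sources the intensities add, so convert each level to linear form, sum, and take 10·log₁₀ of the total.
Σ 10^(L/10) = 10^(80.7/10) + 10^(80.1/10) = 2.198e+08.
L_total = 10·log₁₀(2.198e+08) = 83.42 dB.

83.4 dB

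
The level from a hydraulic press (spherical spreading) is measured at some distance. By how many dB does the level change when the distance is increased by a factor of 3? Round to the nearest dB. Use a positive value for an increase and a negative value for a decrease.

-10 dB

A point source loses 6 dB per doubling of distance; generally ΔL = −20·log₁₀(r₂/r₁).
ΔL = −20·log₁₀(3) = -9.54 dB.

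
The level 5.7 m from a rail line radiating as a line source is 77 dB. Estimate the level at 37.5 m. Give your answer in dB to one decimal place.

Line-source attenuation: ΔL = 10·log₁₀(r₂/r₁) = 10·log₁₀(37.5/5.7) = 8.182 dB.
L₂ = 77 − 10·log₁₀(37.5/5.7) = 77 − 8.182 = 68.82 dB.

68.8 dB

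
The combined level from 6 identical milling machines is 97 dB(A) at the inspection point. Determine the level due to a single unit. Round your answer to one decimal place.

For N identical incoherent sources L_total = L₁ + 10·log₁₀ N, so L₁ = 97 − 10·log₁₀(6) = 97 − 7.782.

89.2 dB(A)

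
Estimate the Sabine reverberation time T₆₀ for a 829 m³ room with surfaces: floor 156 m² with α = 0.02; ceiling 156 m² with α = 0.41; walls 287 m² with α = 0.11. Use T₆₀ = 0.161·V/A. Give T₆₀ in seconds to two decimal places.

Total absorption A = 156·0.02 + 156·0.41 + 287·0.11 = 98.65 m² sabins.
T₆₀ = 0.161·V/A = 0.161·829/98.65 = 1.353 s.

1.35 s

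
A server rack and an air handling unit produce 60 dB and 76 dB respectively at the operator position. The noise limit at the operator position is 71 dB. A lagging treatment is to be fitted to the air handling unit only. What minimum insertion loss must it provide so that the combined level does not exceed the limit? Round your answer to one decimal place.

5.4 dB

Everything except the air handling unit sums to 10^(60/10) = 1.000e+06 in linear terms, 60.00 dB.
The limit corresponds to 10^(71/10) = 1.259e+07; subtracting the fixed part leaves 1.159e+07 for the air handling unit, i.e. 70.64 dB.
Required insertion loss = 76 − 70.64 = 5.36 dB.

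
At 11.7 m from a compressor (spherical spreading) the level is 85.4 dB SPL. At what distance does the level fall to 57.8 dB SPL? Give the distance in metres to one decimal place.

Point-source spreading drops the level by 20·log₁₀(r₂/r₁); inverting, r₂/r₁ = 10^(ΔL/20).
r₂ = 11.7·10^((85.4−57.8)/20) = 11.7·10^(27.6/20) = 280.66 m.

280.7 m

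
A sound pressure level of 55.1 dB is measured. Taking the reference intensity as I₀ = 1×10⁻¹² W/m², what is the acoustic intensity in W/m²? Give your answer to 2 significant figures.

L = 10·log₁₀(I/I₀) ⇒ I = I₀·10^(L/10) = 10⁻¹² × 10^5.51.

3.2e-07 W/m²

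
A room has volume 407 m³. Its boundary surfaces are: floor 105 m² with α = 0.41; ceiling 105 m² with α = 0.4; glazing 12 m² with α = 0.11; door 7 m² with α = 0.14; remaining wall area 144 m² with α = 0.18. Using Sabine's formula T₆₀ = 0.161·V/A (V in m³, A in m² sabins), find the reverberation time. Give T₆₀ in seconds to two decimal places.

A = Σ Sᵢαᵢ = 105·0.41 + 105·0.4 + 12·0.11 + 7·0.14 + 144·0.18 = 113.27 m².
T₆₀ = 0.161·V/A = 0.161·407/113.27 = 0.579 s.

0.58 s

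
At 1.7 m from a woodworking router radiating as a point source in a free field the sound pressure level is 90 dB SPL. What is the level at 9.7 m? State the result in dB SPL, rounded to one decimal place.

For a point source, L₂ = L₁ − 20·log₁₀(r₂/r₁).
L₂ = 90 − 20·log₁₀(9.7/1.7) = 90 − 15.126 = 74.87 dB SPL.

74.9 dB SPL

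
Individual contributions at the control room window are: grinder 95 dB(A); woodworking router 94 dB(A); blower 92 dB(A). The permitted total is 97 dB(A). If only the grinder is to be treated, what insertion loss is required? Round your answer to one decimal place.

5.4 dB

Everything except the grinder sums to 10^(94/10) + 10^(92/10) = 4.097e+09 in linear terms, 96.12 dB(A).
To meet 97 dB(A) overall, the treated grinder may contribute at most 10^(97/10) − 4.097e+09 = 9.151e+08, i.e. 89.61 dB(A).
So the grinder must be reduced from 95 to 89.61 dB(A): IL = 5.39 dB.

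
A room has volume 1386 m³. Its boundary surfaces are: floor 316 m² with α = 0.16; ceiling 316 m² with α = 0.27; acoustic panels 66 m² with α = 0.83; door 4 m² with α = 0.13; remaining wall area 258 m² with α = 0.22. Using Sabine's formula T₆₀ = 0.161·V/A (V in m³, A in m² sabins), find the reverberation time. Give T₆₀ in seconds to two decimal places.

0.90 s

Total absorption A = 316·0.16 + 316·0.27 + 66·0.83 + 4·0.13 + 258·0.22 = 247.94 m² sabins.
T₆₀ = 0.161·V/A = 0.161·1386/247.94 = 0.900 s.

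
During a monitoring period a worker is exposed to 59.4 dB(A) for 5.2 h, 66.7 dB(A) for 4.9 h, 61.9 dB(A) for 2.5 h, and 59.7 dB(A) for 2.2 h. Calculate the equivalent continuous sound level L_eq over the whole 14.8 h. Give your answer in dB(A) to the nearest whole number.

The energy average is taken in the linear domain: L_eq = 10·log₁₀[(Σ tᵢ·10^(Lᵢ/10))/T], T = 14.8 h.
Σ tᵢ·10^(Lᵢ/10) = 5.2·10^(59.4/10) + 4.9·10^(66.7/10) + 2.5·10^(61.9/10) + 2.2·10^(59.7/10) = 3.337e+07.
L_eq = 10·log₁₀(3.337e+07/14.8) = 63.53 dB(A).

64 dB(A)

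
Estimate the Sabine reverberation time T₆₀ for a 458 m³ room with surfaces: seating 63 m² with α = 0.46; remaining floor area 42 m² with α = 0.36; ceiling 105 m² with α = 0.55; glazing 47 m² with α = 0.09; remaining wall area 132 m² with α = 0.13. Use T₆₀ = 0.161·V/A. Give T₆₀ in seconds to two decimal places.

Summing Sᵢαᵢ: 63·0.46 + 42·0.36 + 105·0.55 + 47·0.09 + 132·0.13 = 123.24 m².
T₆₀ = 0.161 × 458 / 123.24 = 0.598 s.

0.60 s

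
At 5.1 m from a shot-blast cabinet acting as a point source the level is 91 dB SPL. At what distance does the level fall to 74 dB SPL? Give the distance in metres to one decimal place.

The 17.0 dB drop corresponds to a distance ratio of 10^(17.0/20) for a point source.
r₂ = 5.1·10^((91−74)/20) = 5.1·10^(17.0/20) = 36.11 m.

36.1 m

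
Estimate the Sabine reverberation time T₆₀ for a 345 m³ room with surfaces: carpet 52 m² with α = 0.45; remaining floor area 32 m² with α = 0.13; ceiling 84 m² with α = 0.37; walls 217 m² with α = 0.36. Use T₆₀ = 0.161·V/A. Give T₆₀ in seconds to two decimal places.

Total absorption A = 52·0.45 + 32·0.13 + 84·0.37 + 217·0.36 = 136.76 m² sabins.
T₆₀ = 0.161·V/A = 0.161·345/136.76 = 0.406 s.

0.41 s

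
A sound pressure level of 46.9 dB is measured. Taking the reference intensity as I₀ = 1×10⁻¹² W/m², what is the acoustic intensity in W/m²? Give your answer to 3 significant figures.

4.90e-08 W/m²

L = 10·log₁₀(I/I₀) ⇒ I = I₀·10^(L/10) = 10⁻¹² × 10^4.69.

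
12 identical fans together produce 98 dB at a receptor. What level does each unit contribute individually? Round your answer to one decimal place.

12 equal contributions raise the level by 10·log₁₀ 12 = 10.792 dB, so each unit alone gives 98 − 10.792.

87.2 dB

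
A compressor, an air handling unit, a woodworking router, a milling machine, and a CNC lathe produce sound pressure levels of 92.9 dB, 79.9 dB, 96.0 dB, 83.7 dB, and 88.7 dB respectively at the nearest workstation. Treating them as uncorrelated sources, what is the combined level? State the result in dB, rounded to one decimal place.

98.5 dB

For uncorrelated sources the intensities add, so convert each level to linear form, sum, and take 10·log₁₀ of the total.
Σ 10^(L/10) = 10^(92.9/10) + 10^(79.9/10) + 10^(96.0/10) + 10^(83.7/10) + 10^(88.7/10) = 7.004e+09.
L_total = 10·log₁₀(7.004e+09) = 98.45 dB.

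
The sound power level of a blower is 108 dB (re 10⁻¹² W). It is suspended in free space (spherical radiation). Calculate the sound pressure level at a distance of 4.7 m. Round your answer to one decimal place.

The power spreads over a sphere of area 4π·r², so L_p = L_w − 10·log₁₀(4π·r²).
4π·r² = 277.6 m², 10·log₁₀ of that is 24.434 dB.
L_p = 108 − 24.434 = 83.57 dB.

83.6 dB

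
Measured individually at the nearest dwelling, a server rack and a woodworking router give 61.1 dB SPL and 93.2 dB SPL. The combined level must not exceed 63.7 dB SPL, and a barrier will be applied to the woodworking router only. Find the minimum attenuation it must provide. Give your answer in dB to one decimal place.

Fixed contribution from the other source: Σ 10^(L/10) = 10^(61.1/10) = 1.288e+06 (61.10 dB SPL).
The limit corresponds to 10^(63.7/10) = 2.344e+06; subtracting the fixed part leaves 1.056e+06 for the woodworking router, i.e. 60.24 dB SPL.
Required insertion loss = 93.2 − 60.24 = 32.96 dB.

33.0 dB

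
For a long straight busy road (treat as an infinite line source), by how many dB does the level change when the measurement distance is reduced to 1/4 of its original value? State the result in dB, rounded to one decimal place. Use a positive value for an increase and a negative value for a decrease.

+6.0 dB

With cylindrical spreading the level changes by −10·log₁₀(r₂/r₁).
ΔL = −10·log₁₀(0.25) = +6.02 dB.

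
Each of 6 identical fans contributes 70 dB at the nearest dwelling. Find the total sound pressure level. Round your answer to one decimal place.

77.8 dB

L_total = L₁ + 10·log₁₀ N for N identical incoherent sources.
L_total = 70 + 10·log₁₀(6) = 70 + 7.782 = 77.78 dB.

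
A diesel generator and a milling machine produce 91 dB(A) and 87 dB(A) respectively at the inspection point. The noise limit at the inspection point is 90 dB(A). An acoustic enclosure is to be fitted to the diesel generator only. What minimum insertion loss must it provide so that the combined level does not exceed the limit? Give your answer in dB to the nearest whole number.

The untreated sources together contribute 10^(87/10) = 5.012e+08, i.e. 87.00 dB(A).
To meet 90 dB(A) overall, the treated diesel generator may contribute at most 10^(90/10) − 5.012e+08 = 4.988e+08, i.e. 86.98 dB(A).
So the diesel generator must be reduced from 91 to 86.98 dB(A): IL = 4.02 dB.

4 dB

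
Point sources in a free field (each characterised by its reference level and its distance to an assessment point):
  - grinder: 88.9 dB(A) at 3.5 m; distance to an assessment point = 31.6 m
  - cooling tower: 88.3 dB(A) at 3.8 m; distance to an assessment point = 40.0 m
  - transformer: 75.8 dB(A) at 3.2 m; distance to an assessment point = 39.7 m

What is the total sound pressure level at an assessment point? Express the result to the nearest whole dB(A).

First find each source's level at the receiver (point-source: −20·log₁₀(r/r_ref)), then combine on an intensity basis.
grinder: 88.9 − 20·log₁₀(31.6/3.5) = 88.9 − 19.11 = 69.79 dB(A).
cooling tower: 88.3 − 20·log₁₀(40.0/3.8) = 88.3 − 20.45 = 67.85 dB(A).
transformer: 75.8 − 20·log₁₀(39.7/3.2) = 75.8 − 21.87 = 53.93 dB(A).
Σ 10^(L/10) = 1.587e+07 → L_total = 10·log₁₀(1.587e+07) = 72.01 dB(A).

72 dB(A)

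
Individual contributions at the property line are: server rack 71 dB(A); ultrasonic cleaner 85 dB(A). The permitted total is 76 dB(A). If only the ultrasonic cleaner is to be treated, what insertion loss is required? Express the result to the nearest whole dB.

11 dB

Everything except the ultrasonic cleaner sums to 10^(71/10) = 1.259e+07 in linear terms, 71.00 dB(A).
The limit corresponds to 10^(76/10) = 3.981e+07; subtracting the fixed part leaves 2.722e+07 for the ultrasonic cleaner, i.e. 74.35 dB(A).
Required insertion loss = 85 − 74.35 = 10.65 dB.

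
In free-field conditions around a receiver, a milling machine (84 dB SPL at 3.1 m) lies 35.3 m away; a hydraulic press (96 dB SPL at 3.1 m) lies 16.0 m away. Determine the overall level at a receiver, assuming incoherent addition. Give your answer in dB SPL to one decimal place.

First find each source's level at the receiver (point-source: −20·log₁₀(r/r_ref)), then combine on an intensity basis.
milling machine: 84 − 20·log₁₀(35.3/3.1) = 84 − 21.13 = 62.87 dB SPL.
hydraulic press: 96 − 20·log₁₀(16.0/3.1) = 96 − 14.26 = 81.74 dB SPL.
Σ 10^(L/10) = 1.514e+08 → L_total = 10·log₁₀(1.514e+08) = 81.80 dB SPL.

81.8 dB SPL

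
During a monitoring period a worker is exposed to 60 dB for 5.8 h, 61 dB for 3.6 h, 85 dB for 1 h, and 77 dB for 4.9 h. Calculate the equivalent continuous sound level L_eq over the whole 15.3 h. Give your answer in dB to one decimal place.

75.7 dB

The energy average is taken in the linear domain: L_eq = 10·log₁₀[(Σ tᵢ·10^(Lᵢ/10))/T], T = 15.3 h.
Σ tᵢ·10^(Lᵢ/10) = 5.8·10^(60/10) + 3.6·10^(61/10) + 1·10^(85/10) + 4.9·10^(77/10) = 5.721e+08.
L_eq = 10·log₁₀(5.721e+08/15.3) = 75.73 dB.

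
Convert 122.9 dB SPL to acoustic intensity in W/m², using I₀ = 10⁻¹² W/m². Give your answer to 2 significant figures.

I/I₀ = 10^(122.9/10) = 1.95e+12, so I = 1.95e+12 × 10⁻¹² W/m².

1.9 W/m²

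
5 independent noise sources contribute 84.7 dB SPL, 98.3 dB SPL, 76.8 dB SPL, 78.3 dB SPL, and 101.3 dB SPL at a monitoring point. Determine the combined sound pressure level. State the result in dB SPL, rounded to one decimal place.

103.2 dB SPL

Incoherent sources combine by intensity addition: L_total = 10·log₁₀(Σ 10^(L_i/10)).
Σ 10^(L/10) = 10^(84.7/10) + 10^(98.3/10) + 10^(76.8/10) + 10^(78.3/10) + 10^(101.3/10) = 2.066e+10.
L_total = 10·log₁₀(2.066e+10) = 103.15 dB SPL.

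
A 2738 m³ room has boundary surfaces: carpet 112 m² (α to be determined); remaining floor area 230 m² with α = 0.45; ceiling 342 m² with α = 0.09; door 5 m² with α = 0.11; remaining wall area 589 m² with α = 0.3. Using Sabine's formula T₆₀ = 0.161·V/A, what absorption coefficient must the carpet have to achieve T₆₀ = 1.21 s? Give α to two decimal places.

0.47

Required total absorption A = 0.161·2738/1.21 = 364.31 m².
Absorption from the other surfaces = 230·0.45 + 342·0.09 + 5·0.11 + 589·0.3 = 311.53 m², so the carpet must supply 52.78 m² over 112 m².
α = 52.78/112 = 0.471.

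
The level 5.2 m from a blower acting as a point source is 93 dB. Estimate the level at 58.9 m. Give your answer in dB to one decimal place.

For a point source, L₂ = L₁ − 20·log₁₀(r₂/r₁).
L₂ = 93 − 20·log₁₀(58.9/5.2) = 93 − 21.082 = 71.92 dB.

71.9 dB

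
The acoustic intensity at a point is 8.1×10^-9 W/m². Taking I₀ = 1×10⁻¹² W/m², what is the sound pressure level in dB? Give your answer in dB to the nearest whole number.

39 dB

Dividing by I₀ shifts the exponent by 12: I/I₀ = 8.1×10^3.
L = 10·(0.9085 + 3) = 39.08 dB.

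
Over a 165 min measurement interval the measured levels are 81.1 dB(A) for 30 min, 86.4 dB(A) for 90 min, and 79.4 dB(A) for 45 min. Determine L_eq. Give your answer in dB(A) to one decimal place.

84.6 dB(A)

L_eq = 10·log₁₀[(1/T)·Σ tᵢ·10^(Lᵢ/10)] with T = 165 min.
Σ tᵢ·10^(Lᵢ/10) = 30·10^(81.1/10) + 90·10^(86.4/10) + 45·10^(79.4/10) = 4.707e+10.
L_eq = 10·log₁₀(4.707e+10/165) = 84.55 dB(A).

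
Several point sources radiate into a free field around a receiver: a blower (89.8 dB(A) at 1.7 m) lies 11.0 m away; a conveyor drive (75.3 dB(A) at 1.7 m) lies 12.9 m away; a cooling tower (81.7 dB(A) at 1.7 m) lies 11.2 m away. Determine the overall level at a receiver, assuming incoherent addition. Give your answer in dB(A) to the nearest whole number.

74 dB(A)

Apply inverse-square spreading to bring every level to the receiver, then sum 10^(L/10).
blower: 89.8 − 20·log₁₀(11.0/1.7) = 89.8 − 16.22 = 73.58 dB(A).
conveyor drive: 75.3 − 20·log₁₀(12.9/1.7) = 75.3 − 17.60 = 57.70 dB(A).
cooling tower: 81.7 − 20·log₁₀(11.2/1.7) = 81.7 − 16.38 = 65.32 dB(A).
Σ 10^(L/10) = 2.681e+07 → L_total = 10·log₁₀(2.681e+07) = 74.28 dB(A).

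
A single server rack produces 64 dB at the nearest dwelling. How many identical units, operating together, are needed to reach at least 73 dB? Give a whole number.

Need L₁ + 10·log₁₀ N ≥ 73, i.e. log₁₀ N ≥ 0.90.
N ≥ 10^(9.0/10) = 7.943, so N = 8.

8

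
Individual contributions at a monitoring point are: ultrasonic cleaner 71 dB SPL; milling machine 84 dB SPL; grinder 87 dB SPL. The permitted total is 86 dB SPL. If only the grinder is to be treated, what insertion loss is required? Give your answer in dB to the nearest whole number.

Everything except the grinder sums to 10^(71/10) + 10^(84/10) = 2.638e+08 in linear terms, 84.21 dB SPL.
The limit corresponds to 10^(86/10) = 3.981e+08; subtracting the fixed part leaves 1.343e+08 for the grinder, i.e. 81.28 dB SPL.
Required insertion loss = 87 − 81.28 = 5.72 dB.

6 dB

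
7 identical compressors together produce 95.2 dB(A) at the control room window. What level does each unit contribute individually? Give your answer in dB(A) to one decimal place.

Dividing the total intensity by 7 lowers the level by 10·log₁₀ 7 = 8.451 dB: L₁ = 95.2 − 8.451.

86.7 dB(A)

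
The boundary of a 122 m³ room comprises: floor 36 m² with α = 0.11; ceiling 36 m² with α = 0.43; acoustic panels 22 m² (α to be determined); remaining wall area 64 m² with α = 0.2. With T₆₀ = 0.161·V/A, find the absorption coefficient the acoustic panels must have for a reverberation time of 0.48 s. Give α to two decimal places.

Required total absorption A = 0.161·122/0.48 = 40.92 m².
Absorption from the other surfaces = 36·0.11 + 36·0.43 + 64·0.2 = 32.24 m², so the acoustic panels must supply 8.68 m² over 22 m².
α = 8.68/22 = 0.395.

0.39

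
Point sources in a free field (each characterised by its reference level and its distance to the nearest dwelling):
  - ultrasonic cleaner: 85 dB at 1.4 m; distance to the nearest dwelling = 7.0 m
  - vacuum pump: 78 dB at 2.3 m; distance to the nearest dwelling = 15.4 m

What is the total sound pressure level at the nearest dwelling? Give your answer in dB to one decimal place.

71.5 dB

First find each source's level at the receiver (point-source: −20·log₁₀(r/r_ref)), then combine on an intensity basis.
ultrasonic cleaner: 85 − 20·log₁₀(7.0/1.4) = 85 − 13.98 = 71.02 dB.
vacuum pump: 78 − 20·log₁₀(15.4/2.3) = 78 − 16.52 = 61.48 dB.
Σ 10^(L/10) = 1.406e+07 → L_total = 10·log₁₀(1.406e+07) = 71.48 dB.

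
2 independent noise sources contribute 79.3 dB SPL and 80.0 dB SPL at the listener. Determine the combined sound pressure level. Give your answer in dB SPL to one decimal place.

Incoherent sources combine by intensity addition: L_total = 10·log₁₀(Σ 10^(L_i/10)).
Σ 10^(L/10) = 10^(79.3/10) + 10^(80.0/10) = 1.851e+08.
L_total = 10·log₁₀(1.851e+08) = 82.67 dB SPL.

82.7 dB SPL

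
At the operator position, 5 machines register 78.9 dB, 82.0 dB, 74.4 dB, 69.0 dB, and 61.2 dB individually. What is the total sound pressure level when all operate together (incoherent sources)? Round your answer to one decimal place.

84.4 dB

Incoherent sources combine by intensity addition: L_total = 10·log₁₀(Σ 10^(L_i/10)).
Σ 10^(L/10) = 10^(78.9/10) + 10^(82.0/10) + 10^(74.4/10) + 10^(69.0/10) + 10^(61.2/10) = 2.729e+08.
L_total = 10·log₁₀(2.729e+08) = 84.36 dB.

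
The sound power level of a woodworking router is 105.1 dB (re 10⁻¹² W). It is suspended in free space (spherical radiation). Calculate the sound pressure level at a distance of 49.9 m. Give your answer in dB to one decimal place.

The power spreads over a sphere of area 4π·r², so L_p = L_w − 10·log₁₀(4π·r²).
4π·r² = 3.129e+04 m², 10·log₁₀ of that is 44.954 dB.
L_p = 105.1 − 44.954 = 60.15 dB.

60.1 dB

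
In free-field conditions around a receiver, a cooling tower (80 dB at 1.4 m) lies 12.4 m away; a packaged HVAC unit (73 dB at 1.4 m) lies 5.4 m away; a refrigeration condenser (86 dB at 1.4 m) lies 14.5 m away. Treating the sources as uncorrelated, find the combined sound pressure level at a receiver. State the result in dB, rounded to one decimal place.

First find each source's level at the receiver (point-source: −20·log₁₀(r/r_ref)), then combine on an intensity basis.
cooling tower: 80 − 20·log₁₀(12.4/1.4) = 80 − 18.95 = 61.05 dB.
packaged HVAC unit: 73 − 20·log₁₀(5.4/1.4) = 73 − 11.73 = 61.27 dB.
refrigeration condenser: 86 − 20·log₁₀(14.5/1.4) = 86 − 20.30 = 65.70 dB.
Σ 10^(L/10) = 6.327e+06 → L_total = 10·log₁₀(6.327e+06) = 68.01 dB.

68.0 dB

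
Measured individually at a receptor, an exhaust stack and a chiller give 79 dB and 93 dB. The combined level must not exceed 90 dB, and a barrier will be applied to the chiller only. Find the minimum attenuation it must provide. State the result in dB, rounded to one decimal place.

Fixed contribution from the other source: Σ 10^(L/10) = 10^(79/10) = 7.943e+07 (79.00 dB).
The limit corresponds to 10^(90/10) = 1.000e+09; subtracting the fixed part leaves 9.206e+08 for the chiller, i.e. 89.64 dB.
So the chiller must be reduced from 93 to 89.64 dB: IL = 3.36 dB.

3.4 dB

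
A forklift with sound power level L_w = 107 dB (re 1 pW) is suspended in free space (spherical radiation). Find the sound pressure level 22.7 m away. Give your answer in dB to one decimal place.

68.9 dB

The power spreads over a sphere of area 4π·r², so L_p = L_w − 10·log₁₀(4π·r²).
4π·r² = 6475 m², 10·log₁₀ of that is 38.113 dB.
L_p = 107 − 38.113 = 68.89 dB.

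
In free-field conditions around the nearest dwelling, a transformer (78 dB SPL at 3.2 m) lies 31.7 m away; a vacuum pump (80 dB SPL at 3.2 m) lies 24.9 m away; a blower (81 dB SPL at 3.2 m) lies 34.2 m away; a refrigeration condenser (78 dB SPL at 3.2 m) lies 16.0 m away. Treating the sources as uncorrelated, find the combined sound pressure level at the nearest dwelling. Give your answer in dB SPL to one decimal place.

Apply inverse-square spreading to bring every level to the receiver, then sum 10^(L/10).
transformer: 78 − 20·log₁₀(31.7/3.2) = 78 − 19.92 = 58.08 dB SPL.
vacuum pump: 80 − 20·log₁₀(24.9/3.2) = 80 − 17.82 = 62.18 dB SPL.
blower: 81 − 20·log₁₀(34.2/3.2) = 81 − 20.58 = 60.42 dB SPL.
refrigeration condenser: 78 − 20·log₁₀(16.0/3.2) = 78 − 13.98 = 64.02 dB SPL.
Σ 10^(L/10) = 5.921e+06 → L_total = 10·log₁₀(5.921e+06) = 67.72 dB SPL.

67.7 dB SPL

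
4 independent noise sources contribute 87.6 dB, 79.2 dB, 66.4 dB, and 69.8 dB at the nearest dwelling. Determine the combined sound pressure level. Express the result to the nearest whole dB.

Incoherent sources combine by intensity addition: L_total = 10·log₁₀(Σ 10^(L_i/10)).
Σ 10^(L/10) = 10^(87.6/10) + 10^(79.2/10) + 10^(66.4/10) + 10^(69.8/10) = 6.725e+08.
L_total = 10·log₁₀(6.725e+08) = 88.28 dB.

88 dB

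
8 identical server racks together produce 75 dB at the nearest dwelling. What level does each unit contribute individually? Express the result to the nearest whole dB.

8 equal contributions raise the level by 10·log₁₀ 8 = 9.031 dB, so each unit alone gives 75 − 9.031.

66 dB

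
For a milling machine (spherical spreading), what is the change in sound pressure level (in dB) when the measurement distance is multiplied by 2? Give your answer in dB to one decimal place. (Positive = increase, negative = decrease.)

With spherical spreading the level changes by −20·log₁₀(r₂/r₁).
ΔL = −20·log₁₀(2) = -6.02 dB.

-6.0 dB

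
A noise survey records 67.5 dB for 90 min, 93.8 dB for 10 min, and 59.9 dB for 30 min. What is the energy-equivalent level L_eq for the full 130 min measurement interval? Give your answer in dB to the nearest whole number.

83 dB

The energy average is taken in the linear domain: L_eq = 10·log₁₀[(Σ tᵢ·10^(Lᵢ/10))/T], T = 130 min.
Σ tᵢ·10^(Lᵢ/10) = 90·10^(67.5/10) + 10·10^(93.8/10) + 30·10^(59.9/10) = 2.452e+10.
L_eq = 10·log₁₀(2.452e+10/130) = 82.76 dB.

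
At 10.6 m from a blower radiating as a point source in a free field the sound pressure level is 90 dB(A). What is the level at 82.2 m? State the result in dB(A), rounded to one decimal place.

For a point source, L₂ = L₁ − 20·log₁₀(r₂/r₁).
L₂ = 90 − 20·log₁₀(82.2/10.6) = 90 − 17.791 = 72.21 dB(A).

72.2 dB(A)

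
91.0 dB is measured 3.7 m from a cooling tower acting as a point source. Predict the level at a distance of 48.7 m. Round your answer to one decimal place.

For a point source, L₂ = L₁ − 20·log₁₀(r₂/r₁).
L₂ = 91.0 − 20·log₁₀(48.7/3.7) = 91.0 − 22.387 = 68.61 dB.

68.6 dB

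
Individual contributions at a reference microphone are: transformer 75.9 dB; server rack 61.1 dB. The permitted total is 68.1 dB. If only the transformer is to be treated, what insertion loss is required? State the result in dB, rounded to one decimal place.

Fixed contribution from the other source: Σ 10^(L/10) = 10^(61.1/10) = 1.288e+06 (61.10 dB).
To meet 68.1 dB overall, the treated transformer may contribute at most 10^(68.1/10) − 1.288e+06 = 5.168e+06, i.e. 67.13 dB.
Required insertion loss = 75.9 − 67.13 = 8.77 dB.

8.8 dB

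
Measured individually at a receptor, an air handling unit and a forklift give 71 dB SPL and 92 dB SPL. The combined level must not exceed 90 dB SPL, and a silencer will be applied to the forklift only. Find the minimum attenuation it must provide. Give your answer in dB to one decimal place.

2.1 dB

The untreated sources together contribute 10^(71/10) = 1.259e+07, i.e. 71.00 dB SPL.
The limit corresponds to 10^(90/10) = 1.000e+09; subtracting the fixed part leaves 9.874e+08 for the forklift, i.e. 89.94 dB SPL.
So the forklift must be reduced from 92 to 89.94 dB SPL: IL = 2.06 dB.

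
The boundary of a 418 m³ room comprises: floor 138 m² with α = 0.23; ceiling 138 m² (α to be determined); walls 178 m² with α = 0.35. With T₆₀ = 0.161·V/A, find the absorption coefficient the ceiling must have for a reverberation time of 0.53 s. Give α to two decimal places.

0.24

Required total absorption A = 0.161·418/0.53 = 126.98 m².
Absorption from the other surfaces = 138·0.23 + 178·0.35 = 94.04 m², so the ceiling must supply 32.94 m² over 138 m².
α = 32.94/138 = 0.239.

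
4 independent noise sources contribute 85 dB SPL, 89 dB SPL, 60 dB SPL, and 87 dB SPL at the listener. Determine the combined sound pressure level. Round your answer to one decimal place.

92.1 dB SPL

For uncorrelated sources the intensities add, so convert each level to linear form, sum, and take 10·log₁₀ of the total.
Σ 10^(L/10) = 10^(85/10) + 10^(89/10) + 10^(60/10) + 10^(87/10) = 1.613e+09.
L_total = 10·log₁₀(1.613e+09) = 92.08 dB SPL.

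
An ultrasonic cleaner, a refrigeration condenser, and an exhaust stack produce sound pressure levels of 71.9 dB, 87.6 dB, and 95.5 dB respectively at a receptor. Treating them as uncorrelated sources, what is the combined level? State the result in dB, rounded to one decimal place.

96.2 dB

Incoherent sources combine by intensity addition: L_total = 10·log₁₀(Σ 10^(L_i/10)).
Σ 10^(L/10) = 10^(71.9/10) + 10^(87.6/10) + 10^(95.5/10) = 4.139e+09.
L_total = 10·log₁₀(4.139e+09) = 96.17 dB.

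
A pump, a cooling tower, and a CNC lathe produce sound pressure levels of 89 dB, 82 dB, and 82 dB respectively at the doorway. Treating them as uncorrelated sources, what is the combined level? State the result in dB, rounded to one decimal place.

For uncorrelated sources the intensities add, so convert each level to linear form, sum, and take 10·log₁₀ of the total.
Σ 10^(L/10) = 10^(89/10) + 10^(82/10) + 10^(82/10) = 1.111e+09.
L_total = 10·log₁₀(1.111e+09) = 90.46 dB.

90.5 dB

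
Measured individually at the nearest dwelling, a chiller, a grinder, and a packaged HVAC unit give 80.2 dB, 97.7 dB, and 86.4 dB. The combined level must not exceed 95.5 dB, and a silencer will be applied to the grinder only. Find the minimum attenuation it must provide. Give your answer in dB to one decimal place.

2.9 dB

The untreated sources together contribute 10^(80.2/10) + 10^(86.4/10) = 5.412e+08, i.e. 87.33 dB.
To meet 95.5 dB overall, the treated grinder may contribute at most 10^(95.5/10) − 5.412e+08 = 3.007e+09, i.e. 94.78 dB.
Required insertion loss = 97.7 − 94.78 = 2.92 dB.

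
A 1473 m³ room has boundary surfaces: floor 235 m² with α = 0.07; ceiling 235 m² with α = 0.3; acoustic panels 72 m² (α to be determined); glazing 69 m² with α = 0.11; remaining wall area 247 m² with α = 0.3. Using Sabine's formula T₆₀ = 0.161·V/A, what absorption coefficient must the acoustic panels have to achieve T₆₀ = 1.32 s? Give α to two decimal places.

A = 0.161·V/T₆₀ = 0.161·1473/1.32 = 179.66 m² sabins.
Absorption from the other surfaces = 235·0.07 + 235·0.3 + 69·0.11 + 247·0.3 = 168.64 m², so the acoustic panels must supply 11.02 m² over 72 m².
α = 11.02/72 = 0.153.

0.15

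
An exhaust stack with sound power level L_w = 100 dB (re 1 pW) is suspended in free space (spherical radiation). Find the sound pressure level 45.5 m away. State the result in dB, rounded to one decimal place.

55.8 dB

Free-field spherical radiation: L_p = L_w − 10·log₁₀(4π·r²), r = 45.5 m.
4π·r² = 2.602e+04 m², 10·log₁₀ of that is 44.152 dB.
L_p = 100 − 44.152 = 55.85 dB.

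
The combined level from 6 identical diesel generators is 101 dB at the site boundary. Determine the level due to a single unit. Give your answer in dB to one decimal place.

6 equal contributions raise the level by 10·log₁₀ 6 = 7.782 dB, so each unit alone gives 101 − 7.782.

93.2 dB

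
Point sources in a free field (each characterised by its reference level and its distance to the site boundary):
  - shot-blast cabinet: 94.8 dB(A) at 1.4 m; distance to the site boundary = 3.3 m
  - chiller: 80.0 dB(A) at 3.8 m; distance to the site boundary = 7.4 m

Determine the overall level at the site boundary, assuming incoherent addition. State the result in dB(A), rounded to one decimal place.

87.6 dB(A)

First find each source's level at the receiver (point-source: −20·log₁₀(r/r_ref)), then combine on an intensity basis.
shot-blast cabinet: 94.8 − 20·log₁₀(3.3/1.4) = 94.8 − 7.45 = 87.35 dB(A).
chiller: 80.0 − 20·log₁₀(7.4/3.8) = 80.0 − 5.79 = 74.21 dB(A).
Σ 10^(L/10) = 5.699e+08 → L_total = 10·log₁₀(5.699e+08) = 87.56 dB(A).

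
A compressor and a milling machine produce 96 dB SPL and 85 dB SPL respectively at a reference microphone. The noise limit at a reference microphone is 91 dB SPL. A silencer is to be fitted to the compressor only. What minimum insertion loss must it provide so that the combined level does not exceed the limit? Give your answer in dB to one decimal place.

6.3 dB

Everything except the compressor sums to 10^(85/10) = 3.162e+08 in linear terms, 85.00 dB SPL.
To meet 91 dB SPL overall, the treated compressor may contribute at most 10^(91/10) − 3.162e+08 = 9.427e+08, i.e. 89.74 dB SPL.
Required insertion loss = 96 − 89.74 = 6.26 dB.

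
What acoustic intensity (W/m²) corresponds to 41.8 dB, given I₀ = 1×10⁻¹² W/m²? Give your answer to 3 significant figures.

L = 10·log₁₀(I/I₀) ⇒ I = I₀·10^(L/10) = 10⁻¹² × 10^4.18.

1.51e-08 W/m²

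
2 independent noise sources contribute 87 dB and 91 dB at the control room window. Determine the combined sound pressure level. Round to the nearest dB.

Incoherent sources combine by intensity addition: L_total = 10·log₁₀(Σ 10^(L_i/10)).
Σ 10^(L/10) = 10^(87/10) + 10^(91/10) = 1.760e+09.
L_total = 10·log₁₀(1.760e+09) = 92.46 dB.

92 dB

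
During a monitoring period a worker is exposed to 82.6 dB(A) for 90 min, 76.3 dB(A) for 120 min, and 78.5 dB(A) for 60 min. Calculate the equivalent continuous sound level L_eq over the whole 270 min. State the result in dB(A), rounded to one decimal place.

Weight each interval's intensity by its duration and average over T = 270 min:
Σ tᵢ·10^(Lᵢ/10) = 90·10^(82.6/10) + 120·10^(76.3/10) + 60·10^(78.5/10) = 2.574e+10.
L_eq = 10·log₁₀(2.574e+10/270) = 79.79 dB(A).

79.8 dB(A)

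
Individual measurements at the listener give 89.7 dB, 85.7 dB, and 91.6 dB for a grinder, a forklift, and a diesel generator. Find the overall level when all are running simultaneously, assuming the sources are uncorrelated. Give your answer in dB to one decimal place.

Incoherent sources combine by intensity addition: L_total = 10·log₁₀(Σ 10^(L_i/10)).
Σ 10^(L/10) = 10^(89.7/10) + 10^(85.7/10) + 10^(91.6/10) = 2.750e+09.
L_total = 10·log₁₀(2.750e+09) = 94.39 dB.

94.4 dB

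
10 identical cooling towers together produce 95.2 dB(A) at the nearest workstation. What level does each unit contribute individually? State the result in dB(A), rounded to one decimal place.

85.2 dB(A)

10 equal contributions raise the level by 10·log₁₀ 10 = 10.000 dB, so each unit alone gives 95.2 − 10.000.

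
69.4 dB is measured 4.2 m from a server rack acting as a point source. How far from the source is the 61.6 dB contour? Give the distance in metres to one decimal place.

The 7.8 dB drop corresponds to a distance ratio of 10^(7.8/20) for a point source.
r₂ = 4.2·10^((69.4−61.6)/20) = 4.2·10^(7.8/20) = 10.31 m.

10.3 m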